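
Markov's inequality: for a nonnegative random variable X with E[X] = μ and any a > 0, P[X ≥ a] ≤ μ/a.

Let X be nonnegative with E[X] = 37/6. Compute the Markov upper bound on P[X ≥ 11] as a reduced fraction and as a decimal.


μ = E[X] = 37/6, a = 11.
Markov: P[X ≥ 11] ≤ μ/a = (37/6)/11 = 37/66.
Numerically: ≈ 0.56061.
(Since a = 11 > μ = 6.16667, the bound 37/66 is < 1 and informative.)

P[X ≥ 11] ≤ 37/66 ≈ 0.56061.


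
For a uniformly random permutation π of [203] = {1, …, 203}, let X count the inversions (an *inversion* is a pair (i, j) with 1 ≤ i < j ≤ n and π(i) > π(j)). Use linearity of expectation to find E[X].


Write X = Σ X_I over the C(203, 2) = 20503 pairs i < j, with X_I the indicator of one inversion.
There are 20503 indicators.
For each fixed pair i < j, the values π(i) and π(j) are two distinct elements of {1, …, 203} in uniformly random order; by symmetry P[π(i) > π(j)] = 1/2.
By linearity: E[X] = 20503 · (1/2) = C(203, 2) · (1/2) = 20503/2 = 20503/2 ≈ 10251.500000.

E[X] = 20503/2 = 10251.500000.


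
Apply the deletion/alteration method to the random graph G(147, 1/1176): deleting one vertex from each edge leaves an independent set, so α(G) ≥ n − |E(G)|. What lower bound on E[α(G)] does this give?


E[|E(G)|] = C(147, 2)·p = 10731 · (1/1176) = 73/8.
E[α(G)] ≥ n − E[|E(G)|] = 147 − 73/8 = 1103/8.
Numerically: ≈ 137.8750.
(This is only a lower bound; the true E[α(G)] may be larger.)

E[α(G)] ≥ 1103/8 ≈ 137.8750.


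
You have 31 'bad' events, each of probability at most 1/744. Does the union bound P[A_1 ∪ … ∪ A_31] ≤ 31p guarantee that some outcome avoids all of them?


Union bound: P[∪_{i=1}^{31} A_i] ≤ Σ_i P[A_i] ≤ 31·p = 31·(1/744) = 1/24.
Numerically: 1/24 ≈ 0.042.
Is 1/24 < 1? YES.
Since P[∪ A_i] ≤ 1/24 < 1, the complement has P[∩ A_i^c] ≥ 1 − 1/24 = 23/24 > 0, so some outcome avoids every A_i.

31·p = 1/24 ≈ 0.042; existence CERTIFIED by the union bound.


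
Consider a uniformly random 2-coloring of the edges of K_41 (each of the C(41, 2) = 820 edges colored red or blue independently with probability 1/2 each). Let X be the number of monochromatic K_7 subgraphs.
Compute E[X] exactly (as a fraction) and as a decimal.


Let X = Σ_S X_S over the C(41, 7) = 22481940 subsets S of size 7, where X_S = 1 if the K_7 on S is monochromatic.
For a fixed S, the K_7 on S has C(7, 2) = 21 edges. P[all 21 edges red] = (1/2)^21, and likewise for blue, so P[monochromatic] = 2·(1/2)^21 = 2^{1 − 21} = 1/1048576.
By linearity of expectation: E[X] = C(41, 7) · 2^{1 − 21} = 22481940 · 1/1048576 = 5620485/262144.
Numerically: E[X] ≈ 21.440449.

E[X] = C(41,7)·2^(1−C(7,2)) = 5620485/262144 ≈ 21.440449.


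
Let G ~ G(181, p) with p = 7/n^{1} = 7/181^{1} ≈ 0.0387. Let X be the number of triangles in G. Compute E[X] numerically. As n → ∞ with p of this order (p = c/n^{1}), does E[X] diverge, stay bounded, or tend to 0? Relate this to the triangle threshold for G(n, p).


Number of potential triangles: C(181, 3) = 971970.
Each occurs with probability p³ ≈ (0.0387)³ ≈ 5.78440e-05.
By linearity: E[X] = C(181, 3)·p³ ≈ 971970 · 5.78440e-05 ≈ 56.223.
Here α = 1, so p = 7/n is exactly at the triangle threshold p ~ 1/n. Asymptotically E[X] → c³/6 = 7³/6 = 343/6 ≈ 57.167, a bounded constant. In this regime the triangle count is asymptotically Poisson(c³/6).

E[X] ≈ 56.223; in regime p = Θ(1/n^{1}) E[X] stays bounded (at the triangle threshold p ~ 1/n).


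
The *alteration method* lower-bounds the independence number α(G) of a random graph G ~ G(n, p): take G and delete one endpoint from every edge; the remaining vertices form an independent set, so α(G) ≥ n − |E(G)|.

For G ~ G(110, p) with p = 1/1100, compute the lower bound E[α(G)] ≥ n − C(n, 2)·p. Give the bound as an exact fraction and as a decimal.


E[|E(G)|] = C(110, 2)·p = 5995 · (1/1100) = 109/20.
E[α(G)] ≥ n − E[|E(G)|] = 110 − 109/20 = 2091/20.
Numerically: ≈ 104.5500.
(This is only a lower bound; the true E[α(G)] may be larger.)

E[α(G)] ≥ 2091/20 ≈ 104.5500.


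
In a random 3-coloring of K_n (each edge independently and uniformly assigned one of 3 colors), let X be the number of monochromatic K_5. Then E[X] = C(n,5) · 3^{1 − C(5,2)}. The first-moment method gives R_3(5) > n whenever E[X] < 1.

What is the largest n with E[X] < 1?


We need C(n, 5) · 3^{1 − 10} < 1, i.e. C(n, 5) < 3^{10 − 1} = 19683.
Check values of n near the boundary:
  n = 14: C(14, 5) = 2002; 2002 < 19683? YES
  n = 15: C(15, 5) = 3003; 3003 < 19683? YES
  n = 16: C(16, 5) = 4368; 4368 < 19683? YES
  n = 17: C(17, 5) = 6188; 6188 < 19683? YES
  n = 18: C(18, 5) = 8568; 8568 < 19683? YES
  n = 19: C(19, 5) = 11628; 11628 < 19683? YES
  n = 20: C(20, 5) = 15504; 15504 < 19683? YES
  n = 21: C(21, 5) = 20349; 20349 < 19683? NO
  n = 22: C(22, 5) = 26334; 26334 < 19683? NO
  n = 23: C(23, 5) = 33649; 33649 < 19683? NO
The largest n with C(n, 5) < 19683 is n = 20 (where E[X] = 5168/6561 ≈ 0.78768). Hence R_3(5) > 20, i.e. R_3(5) ≥ 21.

Largest n = 20; hence R_3(5) > 20.


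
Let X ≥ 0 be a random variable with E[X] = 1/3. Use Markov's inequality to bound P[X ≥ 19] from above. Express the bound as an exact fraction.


μ = E[X] = 1/3, a = 19.
Markov: P[X ≥ 19] ≤ μ/a = (1/3)/19 = 1/57.
Numerically: ≈ 0.01754.
(Since a = 19 > μ = 0.33333, the bound 1/57 is < 1 and informative.)

P[X ≥ 19] ≤ 1/57 ≈ 0.01754.


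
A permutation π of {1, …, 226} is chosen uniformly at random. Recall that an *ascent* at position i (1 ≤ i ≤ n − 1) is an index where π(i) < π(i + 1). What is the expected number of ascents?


Write X = Σ X_I over i = 1, …, 225, with X_I the indicator of one ascent.
There are 225 indicators.
For each fixed i, the pair (π(i), π(i+1)) is a uniformly random ordered pair of distinct values from {1, …, 226}; by symmetry P[π(i) < π(i+1)] = 1/2.
By linearity: E[X] = 225 · (1/2) = (226 − 1) · (1/2) = 225/2 ≈ 112.500000.

E[X] = 225/2 = 112.500000.


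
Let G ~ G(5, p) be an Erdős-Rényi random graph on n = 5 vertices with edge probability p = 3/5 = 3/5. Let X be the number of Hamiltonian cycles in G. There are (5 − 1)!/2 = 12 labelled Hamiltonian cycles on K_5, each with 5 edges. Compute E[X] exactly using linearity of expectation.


K_5 has (5 − 1)!/2 = 12 labelled Hamiltonian cycles.
For each such Hamiltonian cycle H, let X_H = 1 if all 5 edges of H are present in G. Then P[X_H = 1] = p^{5} = (3/5)^{5} = 243/3125.
By linearity: E[X] = Σ_H E[X_H] = 12 · p^{5} = 12 · 243/3125 = 2916/3125.
Numerically: E[X] ≈ 0.933.

E[X] = 12 · (3/5)^{5} = 2916/3125 ≈ 0.933.


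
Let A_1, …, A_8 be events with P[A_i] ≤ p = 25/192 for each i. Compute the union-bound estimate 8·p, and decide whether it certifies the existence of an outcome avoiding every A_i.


Union bound: P[∪_{i=1}^{8} A_i] ≤ Σ_i P[A_i] ≤ 8·p = 8·(25/192) = 25/24.
Numerically: 25/24 ≈ 1.04167.
Is 25/24 < 1? NO.
Since the bound 25/24 is ≥ 1, the union bound is uninformative here; it does NOT by itself certify existence.

8·p = 25/24 ≈ 1.04167; existence NOT certified by the union bound.


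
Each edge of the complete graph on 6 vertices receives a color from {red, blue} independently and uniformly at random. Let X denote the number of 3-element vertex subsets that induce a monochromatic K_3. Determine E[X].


Let X = Σ_S X_S over the C(6, 3) = 20 subsets S of size 3, where X_S = 1 if the K_3 on S is monochromatic.
For a fixed S, the K_3 on S has C(3, 2) = 3 edges. P[all 3 edges red] = (1/2)^3, and likewise for blue, so P[monochromatic] = 2·(1/2)^3 = 2^{1 − 3} = 1/4.
By linearity of expectation: E[X] = C(6, 3) · 2^{1 − 3} = 20 · 1/4 = 5.
Numerically: E[X] ≈ 5.0000.

E[X] = C(6,3)·2^(1−C(3,2)) = 5 ≈ 5.0000.


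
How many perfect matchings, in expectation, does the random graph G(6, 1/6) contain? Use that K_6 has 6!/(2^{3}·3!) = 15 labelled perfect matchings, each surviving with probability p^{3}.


K_6 has 6!/(2^{3}·3!) = 15 labelled perfect matchings.
For each such perfect matching H, let X_H = 1 if all 3 edges of H are present in G. Then P[X_H = 1] = p^{3} = (1/6)^{3} = 1/216.
Summing the indicators: E[X] = Σ_H E[X_H] = 15 · p^{3} = 15 · 1/216 = 5/72.
Numerically: E[X] ≈ 0.06944.

E[X] = 15 · (1/6)^{3} = 5/72 ≈ 0.06944.


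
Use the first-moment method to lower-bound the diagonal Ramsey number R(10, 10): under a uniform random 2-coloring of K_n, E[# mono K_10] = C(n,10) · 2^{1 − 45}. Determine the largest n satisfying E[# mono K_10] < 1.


We need C(n, 10) · 2^{1 − 45} < 1, i.e. C(n, 10) < 2^{45 − 1} = 17592186044416.
Check values of n near the boundary:
  n = 94: C(94, 10) = 9041256841903; 9041256841903 < 17592186044416? YES
  n = 95: C(95, 10) = 10104934117421; 10104934117421 < 17592186044416? YES
  n = 96: C(96, 10) = 11279926456656; 11279926456656 < 17592186044416? YES
  n = 97: C(97, 10) = 12576469727536; 12576469727536 < 17592186044416? YES
  n = 98: C(98, 10) = 14005614014756; 14005614014756 < 17592186044416? YES
  n = 99: C(99, 10) = 15579278510796; 15579278510796 < 17592186044416? YES
  n = 100: C(100, 10) = 17310309456440; 17310309456440 < 17592186044416? YES
  n = 101: C(101, 10) = 19212541264840; 19212541264840 < 17592186044416? NO
  n = 102: C(102, 10) = 21300860967540; 21300860967540 < 17592186044416? NO
  n = 103: C(103, 10) = 23591276125340; 23591276125340 < 17592186044416? NO
The largest n with C(n, 10) < 17592186044416 is n = 100 (where E[X] = 2163788682055/2199023255552 ≈ 0.984). Hence R(10, 10) > 100, i.e. R(10, 10) ≥ 101.

Largest n = 100; hence R(10, 10) > 100.


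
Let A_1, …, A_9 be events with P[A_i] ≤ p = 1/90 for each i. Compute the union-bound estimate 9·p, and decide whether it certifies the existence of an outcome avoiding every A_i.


Union bound: P[∪_{i=1}^{9} A_i] ≤ Σ_i P[A_i] ≤ 9·p = 9·(1/90) = 1/10.
Numerically: 1/10 ≈ 0.100000.
Is 1/10 < 1? YES.
Since P[∪ A_i] ≤ 1/10 < 1, the complement has P[∩ A_i^c] ≥ 1 − 1/10 = 9/10 > 0, so some outcome avoids every A_i.

9·p = 1/10 ≈ 0.100000; existence CERTIFIED by the union bound.


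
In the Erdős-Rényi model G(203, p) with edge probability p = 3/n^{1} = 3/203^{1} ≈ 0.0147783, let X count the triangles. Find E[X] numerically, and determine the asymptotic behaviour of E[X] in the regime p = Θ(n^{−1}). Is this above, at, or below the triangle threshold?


Number of potential triangles: C(203, 3) = 1373701.
Each occurs with probability p³ ≈ (0.0147783)³ ≈ 3.22756985e-06.
By linearity: E[X] = C(203, 3)·p³ ≈ 1373701 · 3.22756985e-06 ≈ 4.433716.
Here α = 1, so p = 3/n is exactly at the triangle threshold p ~ 1/n. Asymptotically E[X] → c³/6 = 3³/6 = 9/2 ≈ 4.500000, a bounded constant. In this regime the triangle count is asymptotically Poisson(c³/6).

E[X] ≈ 4.433716; in regime p = Θ(1/n^{1}) E[X] stays bounded (at the triangle threshold p ~ 1/n).


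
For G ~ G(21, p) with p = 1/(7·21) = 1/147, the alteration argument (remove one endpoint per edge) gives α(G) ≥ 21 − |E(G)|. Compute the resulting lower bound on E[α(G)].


E[|E(G)|] = C(21, 2)·p = 210 · (1/147) = 10/7.
E[α(G)] ≥ n − E[|E(G)|] = 21 − 10/7 = 137/7.
Numerically: ≈ 19.57143.
(This is only a lower bound; the true E[α(G)] may be larger.)

E[α(G)] ≥ 137/7 ≈ 19.57143.


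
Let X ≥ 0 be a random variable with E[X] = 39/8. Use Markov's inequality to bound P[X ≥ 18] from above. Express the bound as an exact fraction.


μ = E[X] = 39/8, a = 18.
Markov: P[X ≥ 18] ≤ μ/a = (39/8)/18 = 13/48.
Numerically: ≈ 0.270833.
(Since a = 18 > μ = 4.875000, the bound 13/48 is < 1 and informative.)

P[X ≥ 18] ≤ 13/48 ≈ 0.270833.


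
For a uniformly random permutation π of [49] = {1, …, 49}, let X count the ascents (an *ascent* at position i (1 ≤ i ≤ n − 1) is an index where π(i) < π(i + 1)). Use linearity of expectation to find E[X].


Write X = Σ X_I over i = 1, …, 48, with X_I the indicator of one ascent.
There are 48 indicators.
For each fixed i, the pair (π(i), π(i+1)) is a uniformly random ordered pair of distinct values from {1, …, 49}; by symmetry P[π(i) < π(i+1)] = 1/2.
By linearity: E[X] = 48 · (1/2) = (49 − 1) · (1/2) = 24 ≈ 24.000000.

E[X] = 24 = 24.000000.


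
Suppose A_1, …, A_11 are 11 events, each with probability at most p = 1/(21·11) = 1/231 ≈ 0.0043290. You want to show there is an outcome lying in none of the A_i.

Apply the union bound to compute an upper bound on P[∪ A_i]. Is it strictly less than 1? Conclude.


Union bound: P[∪_{i=1}^{11} A_i] ≤ Σ_i P[A_i] ≤ 11·p = 11·(1/231) = 1/21.
Numerically: 1/21 ≈ 0.0476190.
Is 1/21 < 1? YES.
Since P[∪ A_i] ≤ 1/21 < 1, the complement has P[∩ A_i^c] ≥ 1 − 1/21 = 20/21 > 0, so some outcome avoids every A_i.

11·p = 1/21 ≈ 0.0476190; existence CERTIFIED by the union bound.


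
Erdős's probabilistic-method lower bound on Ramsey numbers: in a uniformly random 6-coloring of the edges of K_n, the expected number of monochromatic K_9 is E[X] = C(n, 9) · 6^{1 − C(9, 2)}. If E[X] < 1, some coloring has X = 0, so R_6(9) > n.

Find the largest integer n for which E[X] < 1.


We need C(n, 9) · 6^{1 − 36} < 1, i.e. C(n, 9) < 6^{36 − 1} = 1719070799748422591028658176.
Check values of n near the boundary:
  n = 4405: C(4405, 9) = 1706862792900636302463627150; 1706862792900636302463627150 < 1719070799748422591028658176? YES
  n = 4406: C(4406, 9) = 1710356485221788389505285700; 1710356485221788389505285700 < 1719070799748422591028658176? YES
  n = 4407: C(4407, 9) = 1713856532599459170657070050; 1713856532599459170657070050 < 1719070799748422591028658176? YES
  n = 4408: C(4408, 9) = 1717362945146264156457459600; 1717362945146264156457459600 < 1719070799748422591028658176? YES
  n = 4409: C(4409, 9) = 1720875732988608787686577131; 1720875732988608787686577131 < 1719070799748422591028658176? NO
  n = 4410: C(4410, 9) = 1724394906266704102180823710; 1724394906266704102180823710 < 1719070799748422591028658176? NO
The largest n with C(n, 9) < 1719070799748422591028658176 is n = 4408 (where E[X] = 35778394690547169926197075/35813974994758803979763712 ≈ 0.99901). Hence R_6(9) > 4408, i.e. R_6(9) ≥ 4409.

Largest n = 4408; hence R_6(9) > 4408.


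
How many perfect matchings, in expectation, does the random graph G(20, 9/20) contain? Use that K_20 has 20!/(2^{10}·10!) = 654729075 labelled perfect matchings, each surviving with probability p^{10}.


K_20 has 20!/(2^{10}·10!) = 654729075 labelled perfect matchings.
For each such perfect matching H, let X_H = 1 if all 10 edges of H are present in G. Then P[X_H = 1] = p^{10} = (9/20)^{10} = 3486784401/10240000000000.
Summing the indicators: E[X] = Σ_H E[X_H] = 654729075 · p^{10} = 654729075 · 3486784401/10240000000000 = 91315965023646363/409600000000.
Numerically: E[X] ≈ 2.23e+05.

E[X] = 654729075 · (9/20)^{10} = 91315965023646363/409600000000 ≈ 2.23e+05.


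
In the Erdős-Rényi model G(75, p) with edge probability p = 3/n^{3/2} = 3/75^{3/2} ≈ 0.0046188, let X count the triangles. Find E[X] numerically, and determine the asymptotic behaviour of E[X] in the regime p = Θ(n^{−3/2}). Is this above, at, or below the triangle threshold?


Number of potential triangles: C(75, 3) = 67525.
Each occurs with probability p³ ≈ (0.0046188)³ ≈ 9.8534446e-08.
By linearity: E[X] = C(75, 3)·p³ ≈ 67525 · 9.8534446e-08 ≈ 0.00665.
Since α = 3/2 > 1, p = c/n^{3/2} = o(1/n) is below the triangle threshold p ~ 1/n. Asymptotically E[X] ~ (c³/6)·n^{3(1−α)} = (3³/6)·n^{-1.5} → 0, so by Markov's inequality G has no triangles w.h.p.

E[X] ≈ 0.00665; in regime p = Θ(1/n^{3/2}) E[X] tends to 0 (below the triangle threshold p ~ 1/n).


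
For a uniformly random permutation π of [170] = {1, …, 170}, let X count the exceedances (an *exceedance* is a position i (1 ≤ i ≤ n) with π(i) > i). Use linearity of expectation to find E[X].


Write X = Σ_{i=1}^{170} X_i, where X_i = 1_{π(i) > i}.
For each fixed i, π(i) is uniform over {1, …, 170} (marginal of a uniform permutation), so P[π(i) > i] = (n − i)/n. Summing: Σ_{i=1}^{170} (n − i)/n = (0 + 1 + … + 169)/170 = 170(170 − 1)/(2·170) = (170 − 1)/2.
Hence E[X] = Σ_{i=1}^{170} (170 − i)/170 = 169/2 ≈ 84.500000.

E[X] = 169/2 = 84.500000.


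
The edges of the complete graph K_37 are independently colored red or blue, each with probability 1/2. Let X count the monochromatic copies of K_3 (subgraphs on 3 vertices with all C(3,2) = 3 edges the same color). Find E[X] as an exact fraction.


Let X = Σ_S X_S over the C(37, 3) = 7770 subsets S of size 3, where X_S = 1 if the K_3 on S is monochromatic.
For a fixed S, the K_3 on S has C(3, 2) = 3 edges. P[all 3 edges red] = (1/2)^3, and likewise for blue, so P[monochromatic] = 2·(1/2)^3 = 2^{1 − 3} = 1/4.
By linearity: E[X] = C(37, 3) · 2^{1 − 3} = 7770 · 1/4 = 3885/2.
Numerically: E[X] ≈ 1942.500000.

E[X] = C(37,3)·2^(1−C(3,2)) = 3885/2 ≈ 1942.500000.


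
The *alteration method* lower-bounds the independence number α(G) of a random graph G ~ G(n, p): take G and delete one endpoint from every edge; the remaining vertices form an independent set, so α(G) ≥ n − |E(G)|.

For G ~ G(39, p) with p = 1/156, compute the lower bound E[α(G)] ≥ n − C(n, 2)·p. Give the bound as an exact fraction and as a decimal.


E[|E(G)|] = C(39, 2)·p = 741 · (1/156) = 19/4.
E[α(G)] ≥ n − E[|E(G)|] = 39 − 19/4 = 137/4.
Numerically: ≈ 34.250000.
(This is only a lower bound; the true E[α(G)] may be larger.)

E[α(G)] ≥ 137/4 ≈ 34.250000.


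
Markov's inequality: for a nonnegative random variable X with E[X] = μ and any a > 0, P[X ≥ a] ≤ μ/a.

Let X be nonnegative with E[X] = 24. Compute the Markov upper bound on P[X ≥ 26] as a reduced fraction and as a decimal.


μ = E[X] = 24, a = 26.
Markov: P[X ≥ 26] ≤ μ/a = (24)/26 = 12/13.
Numerically: ≈ 0.92308.
(Since a = 26 > μ = 24.00000, the bound 12/13 is < 1 and informative.)

P[X ≥ 26] ≤ 12/13 ≈ 0.92308.


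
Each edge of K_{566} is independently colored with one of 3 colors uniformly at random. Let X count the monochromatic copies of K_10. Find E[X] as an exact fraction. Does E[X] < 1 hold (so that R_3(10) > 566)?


E[X] = C(566, 10) · 3^{1 − 45} = 858376364549067965458 · 3^{−44} = 858376364549067965458/984770902183611232881.
As a reduced fraction: E[X] = 858376364549067965458/984770902183611232881 ≈ 0.871651.
Is E[X] < 1? YES.
Since E[X] < 1, there exists a 3-coloring of K_{566} with no monochromatic K_10; hence R_3(10) > 566.

E[X] = 858376364549067965458/984770902183611232881 ≈ 0.871651; E[X] < 1, so R_3(10) > 566.


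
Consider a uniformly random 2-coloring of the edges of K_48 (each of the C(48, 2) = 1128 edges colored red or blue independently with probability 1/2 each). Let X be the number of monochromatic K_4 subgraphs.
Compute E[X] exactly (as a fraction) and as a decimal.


Let X = Σ_S X_S over the C(48, 4) = 194580 subsets S of size 4, where X_S = 1 if the K_4 on S is monochromatic.
For a fixed S, the K_4 on S has C(4, 2) = 6 edges. P[all 6 edges red] = (1/2)^6, and likewise for blue, so P[monochromatic] = 2·(1/2)^6 = 2^{1 − 6} = 1/32.
By linearity: E[X] = C(48, 4) · 2^{1 − 6} = 194580 · 1/32 = 48645/8.
Numerically: E[X] ≈ 6080.625000.

E[X] = C(48,4)·2^(1−C(4,2)) = 48645/8 ≈ 6080.625000.


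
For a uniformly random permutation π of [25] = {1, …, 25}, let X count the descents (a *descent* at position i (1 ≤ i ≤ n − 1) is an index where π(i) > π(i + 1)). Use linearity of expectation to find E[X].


Write X = Σ X_I over i = 1, …, 24, with X_I the indicator of one descent.
There are 24 indicators.
For each fixed i, the pair (π(i), π(i+1)) is a uniformly random ordered pair of distinct values from {1, …, 25}; by symmetry P[π(i) > π(i+1)] = 1/2.
By linearity: E[X] = 24 · (1/2) = (25 − 1) · (1/2) = 12 ≈ 12.000000.

E[X] = 12 = 12.000000.


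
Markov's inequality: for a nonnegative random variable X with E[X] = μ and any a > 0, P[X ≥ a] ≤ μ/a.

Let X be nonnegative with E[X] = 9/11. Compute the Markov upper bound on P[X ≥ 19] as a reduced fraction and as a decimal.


μ = E[X] = 9/11, a = 19.
Markov: P[X ≥ 19] ≤ μ/a = (9/11)/19 = 9/209.
Numerically: ≈ 0.0431.
(Since a = 19 > μ = 0.8182, the bound 9/209 is < 1 and informative.)

P[X ≥ 19] ≤ 9/209 ≈ 0.0431.


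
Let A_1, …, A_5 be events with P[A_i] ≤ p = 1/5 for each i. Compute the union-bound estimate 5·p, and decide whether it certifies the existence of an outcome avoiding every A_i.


Union bound: P[∪_{i=1}^{5} A_i] ≤ Σ_i P[A_i] ≤ 5·p = 5·(1/5) = 1.
Numerically: 1 ≈ 1.000.
Is 1 < 1? NO.
Since the bound 1 is ≥ 1, the union bound is uninformative here; it does NOT by itself certify existence.

5·p = 1 ≈ 1.000; existence NOT certified by the union bound.


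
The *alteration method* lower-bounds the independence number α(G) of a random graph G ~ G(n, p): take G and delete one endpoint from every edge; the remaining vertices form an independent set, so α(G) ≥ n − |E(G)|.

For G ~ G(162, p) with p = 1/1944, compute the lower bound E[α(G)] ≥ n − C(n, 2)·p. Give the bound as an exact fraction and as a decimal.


E[|E(G)|] = C(162, 2)·p = 13041 · (1/1944) = 161/24.
E[α(G)] ≥ n − E[|E(G)|] = 162 − 161/24 = 3727/24.
Numerically: ≈ 155.2917.
(This is only a lower bound; the true E[α(G)] may be larger.)

E[α(G)] ≥ 3727/24 ≈ 155.2917.


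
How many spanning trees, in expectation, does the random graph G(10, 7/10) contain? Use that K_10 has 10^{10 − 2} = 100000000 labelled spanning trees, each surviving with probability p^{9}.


K_10 has 10^{10 − 2} = 100000000 labelled spanning trees.
For each such spanning tree H, let X_H = 1 if all 9 edges of H are present in G. Then P[X_H = 1] = p^{9} = (7/10)^{9} = 40353607/1000000000.
By linearity of expectation: E[X] = Σ_H E[X_H] = 100000000 · p^{9} = 100000000 · 40353607/1000000000 = 40353607/10.
Numerically: E[X] ≈ 4.0354e+06.

E[X] = 100000000 · (7/10)^{9} = 40353607/10 ≈ 4.0354e+06.


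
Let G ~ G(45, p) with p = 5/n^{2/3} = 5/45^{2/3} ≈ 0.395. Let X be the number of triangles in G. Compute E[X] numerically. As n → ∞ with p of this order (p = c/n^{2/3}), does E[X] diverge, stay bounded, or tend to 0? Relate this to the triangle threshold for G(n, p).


Number of potential triangles: C(45, 3) = 14190.
Each occurs with probability p³ ≈ (0.395)³ ≈ 6.17284e-02.
By linearity: E[X] = C(45, 3)·p³ ≈ 14190 · 6.17284e-02 ≈ 875.926.
Since α = 2/3 < 1, p = c/n^{2/3} ≫ 1/n is above the triangle threshold p ~ 1/n. Asymptotically E[X] ~ (c³/6)·n^{3(1−α)} = (5³/6)·n^{1} → ∞; triangles are abundant w.h.p.

E[X] ≈ 875.926; in regime p = Θ(1/n^{2/3}) E[X] diverges (above the triangle threshold p ~ 1/n).


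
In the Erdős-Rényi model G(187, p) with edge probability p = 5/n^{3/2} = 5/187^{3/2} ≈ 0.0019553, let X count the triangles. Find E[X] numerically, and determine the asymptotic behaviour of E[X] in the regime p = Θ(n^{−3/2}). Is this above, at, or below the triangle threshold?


Number of potential triangles: C(187, 3) = 1072445.
Each occurs with probability p³ ≈ (0.0019553)³ ≈ 7.4751994e-09.
By linearity: E[X] = C(187, 3)·p³ ≈ 1072445 · 7.4751994e-09 ≈ 0.00802.
Since α = 3/2 > 1, p = c/n^{3/2} = o(1/n) is below the triangle threshold p ~ 1/n. Asymptotically E[X] ~ (c³/6)·n^{3(1−α)} = (5³/6)·n^{-1.5} → 0, so by Markov's inequality G has no triangles w.h.p.

E[X] ≈ 0.00802; in regime p = Θ(1/n^{3/2}) E[X] tends to 0 (below the triangle threshold p ~ 1/n).


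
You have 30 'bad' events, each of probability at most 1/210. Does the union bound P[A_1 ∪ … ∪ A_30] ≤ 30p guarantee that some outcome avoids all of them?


Union bound: P[∪_{i=1}^{30} A_i] ≤ Σ_i P[A_i] ≤ 30·p = 30·(1/210) = 1/7.
Numerically: 1/7 ≈ 0.142857.
Is 1/7 < 1? YES.
Since P[∪ A_i] ≤ 1/7 < 1, the complement has P[∩ A_i^c] ≥ 1 − 1/7 = 6/7 > 0, so some outcome avoids every A_i.

30·p = 1/7 ≈ 0.142857; existence CERTIFIED by the union bound.


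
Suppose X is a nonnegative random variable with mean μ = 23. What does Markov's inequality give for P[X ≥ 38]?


μ = E[X] = 23, a = 38.
Markov: P[X ≥ 38] ≤ μ/a = (23)/38 = 23/38.
Numerically: ≈ 0.60526.
(Since a = 38 > μ = 23.00000, the bound 23/38 is < 1 and informative.)

P[X ≥ 38] ≤ 23/38 ≈ 0.60526.


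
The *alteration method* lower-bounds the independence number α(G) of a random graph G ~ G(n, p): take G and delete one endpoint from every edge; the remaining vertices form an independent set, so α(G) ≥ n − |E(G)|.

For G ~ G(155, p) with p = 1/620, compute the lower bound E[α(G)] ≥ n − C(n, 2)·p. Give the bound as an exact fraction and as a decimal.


E[|E(G)|] = C(155, 2)·p = 11935 · (1/620) = 77/4.
E[α(G)] ≥ n − E[|E(G)|] = 155 − 77/4 = 543/4.
Numerically: ≈ 135.750000.
(This is only a lower bound; the true E[α(G)] may be larger.)

E[α(G)] ≥ 543/4 ≈ 135.750000.


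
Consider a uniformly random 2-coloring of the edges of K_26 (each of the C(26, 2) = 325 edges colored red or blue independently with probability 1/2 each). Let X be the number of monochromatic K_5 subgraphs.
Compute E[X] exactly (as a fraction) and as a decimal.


Let X = Σ_S X_S over the C(26, 5) = 65780 subsets S of size 5, where X_S = 1 if the K_5 on S is monochromatic.
For a fixed S, the K_5 on S has C(5, 2) = 10 edges. P[all 10 edges red] = (1/2)^10, and likewise for blue, so P[monochromatic] = 2·(1/2)^10 = 2^{1 − 10} = 1/512.
Summing: E[X] = C(26, 5) · 2^{1 − 10} = 65780 · 1/512 = 16445/128.
Numerically: E[X] ≈ 128.47656.

E[X] = C(26,5)·2^(1−C(5,2)) = 16445/128 ≈ 128.47656.


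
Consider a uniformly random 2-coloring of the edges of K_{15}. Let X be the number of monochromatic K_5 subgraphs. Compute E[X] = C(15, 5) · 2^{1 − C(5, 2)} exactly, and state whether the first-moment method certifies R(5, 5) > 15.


E[X] = C(15, 5) · 2^{1 − 10} = 3003 · 2^{−9} = 3003/512.
As a reduced fraction: E[X] = 3003/512 ≈ 5.8652344.
Is E[X] < 1? NO.
Since E[X] ≥ 1, the first-moment bound is inconclusive at n = 15; it does NOT by itself certify R(5, 5) > 15.

E[X] = 3003/512 ≈ 5.8652344; E[X] ≥ 1; first-moment method inconclusive here.


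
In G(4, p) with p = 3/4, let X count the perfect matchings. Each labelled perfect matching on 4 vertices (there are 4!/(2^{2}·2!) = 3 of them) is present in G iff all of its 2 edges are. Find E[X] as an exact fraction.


K_4 has 4!/(2^{2}·2!) = 3 labelled perfect matchings.
For each such perfect matching H, let X_H = 1 if all 2 edges of H are present in G. Then P[X_H = 1] = p^{2} = (3/4)^{2} = 9/16.
By linearity: E[X] = Σ_H E[X_H] = 3 · p^{2} = 3 · 9/16 = 27/16.
Numerically: E[X] ≈ 1.6875.

E[X] = 3 · (3/4)^{2} = 27/16 ≈ 1.6875.


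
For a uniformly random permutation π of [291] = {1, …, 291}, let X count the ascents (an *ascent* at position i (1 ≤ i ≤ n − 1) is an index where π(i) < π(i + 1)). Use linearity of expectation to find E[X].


Write X = Σ X_I over i = 1, …, 290, with X_I the indicator of one ascent.
There are 290 indicators.
For each fixed i, the pair (π(i), π(i+1)) is a uniformly random ordered pair of distinct values from {1, …, 291}; by symmetry P[π(i) < π(i+1)] = 1/2.
By linearity: E[X] = 290 · (1/2) = (291 − 1) · (1/2) = 145 ≈ 145.000000.

E[X] = 145 = 145.000000.


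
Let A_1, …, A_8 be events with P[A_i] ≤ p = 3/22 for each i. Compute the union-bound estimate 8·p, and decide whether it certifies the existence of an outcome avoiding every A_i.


Union bound: P[∪_{i=1}^{8} A_i] ≤ Σ_i P[A_i] ≤ 8·p = 8·(3/22) = 12/11.
Numerically: 12/11 ≈ 1.0909091.
Is 12/11 < 1? NO.
Since the bound 12/11 is ≥ 1, the union bound is uninformative here; it does NOT by itself certify existence.

8·p = 12/11 ≈ 1.0909091; existence NOT certified by the union bound.


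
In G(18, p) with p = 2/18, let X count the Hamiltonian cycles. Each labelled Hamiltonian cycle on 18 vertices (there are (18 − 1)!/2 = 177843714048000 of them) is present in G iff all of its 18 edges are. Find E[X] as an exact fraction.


K_18 has (18 − 1)!/2 = 177843714048000 labelled Hamiltonian cycles.
For each such Hamiltonian cycle H, let X_H = 1 if all 18 edges of H are present in G. Then P[X_H = 1] = p^{18} = (1/9)^{18} = 1/150094635296999121.
Summing the indicators: E[X] = Σ_H E[X_H] = 177843714048000 · p^{18} = 177843714048000 · 1/150094635296999121 = 243955712000/205891132094649.
Numerically: E[X] ≈ 0.0011849.

E[X] = 177843714048000 · (1/9)^{18} = 243955712000/205891132094649 ≈ 0.0011849.


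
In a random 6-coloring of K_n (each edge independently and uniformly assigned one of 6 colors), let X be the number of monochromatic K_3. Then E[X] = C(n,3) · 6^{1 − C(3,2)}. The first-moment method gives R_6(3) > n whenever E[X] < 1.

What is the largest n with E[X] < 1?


We need C(n, 3) · 6^{1 − 3} < 1, i.e. C(n, 3) < 6^{3 − 1} = 36.
Check values of n near the boundary:
  n = 3: C(3, 3) = 1; 1 < 36? YES
  n = 4: C(4, 3) = 4; 4 < 36? YES
  n = 5: C(5, 3) = 10; 10 < 36? YES
  n = 6: C(6, 3) = 20; 20 < 36? YES
  n = 7: C(7, 3) = 35; 35 < 36? YES
  n = 8: C(8, 3) = 56; 56 < 36? NO
  n = 9: C(9, 3) = 84; 84 < 36? NO
The largest n with C(n, 3) < 36 is n = 7 (where E[X] = 35/36 ≈ 0.972). Hence R_6(3) > 7, i.e. R_6(3) ≥ 8.

Largest n = 7; hence R_6(3) > 7.


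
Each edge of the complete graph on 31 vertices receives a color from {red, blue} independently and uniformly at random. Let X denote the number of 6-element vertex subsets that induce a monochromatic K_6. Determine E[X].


Let X = Σ_S X_S over the C(31, 6) = 736281 subsets S of size 6, where X_S = 1 if the K_6 on S is monochromatic.
For a fixed S, the K_6 on S has C(6, 2) = 15 edges. P[all 15 edges red] = (1/2)^15, and likewise for blue, so P[monochromatic] = 2·(1/2)^15 = 2^{1 − 15} = 1/16384.
By linearity of expectation: E[X] = C(31, 6) · 2^{1 − 15} = 736281 · 1/16384 = 736281/16384.
Numerically: E[X] ≈ 44.9390.

E[X] = C(31,6)·2^(1−C(6,2)) = 736281/16384 ≈ 44.9390.


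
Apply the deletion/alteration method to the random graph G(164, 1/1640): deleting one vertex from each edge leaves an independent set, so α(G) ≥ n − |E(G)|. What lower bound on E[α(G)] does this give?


E[|E(G)|] = C(164, 2)·p = 13366 · (1/1640) = 163/20.
E[α(G)] ≥ n − E[|E(G)|] = 164 − 163/20 = 3117/20.
Numerically: ≈ 155.8500.
(This is only a lower bound; the true E[α(G)] may be larger.)

E[α(G)] ≥ 3117/20 ≈ 155.8500.


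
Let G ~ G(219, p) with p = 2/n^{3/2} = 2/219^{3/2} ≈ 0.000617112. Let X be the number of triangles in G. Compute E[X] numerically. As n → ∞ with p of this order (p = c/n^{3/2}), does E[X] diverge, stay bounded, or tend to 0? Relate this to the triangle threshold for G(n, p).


Number of potential triangles: C(219, 3) = 1726669.
Each occurs with probability p³ ≈ (0.000617112)³ ≈ 2.35012775e-10.
By linearity: E[X] = C(219, 3)·p³ ≈ 1726669 · 2.35012775e-10 ≈ 0.000406.
Since α = 3/2 > 1, p = c/n^{3/2} = o(1/n) is below the triangle threshold p ~ 1/n. Asymptotically E[X] ~ (c³/6)·n^{3(1−α)} = (2³/6)·n^{-1.5} → 0, so by Markov's inequality G has no triangles w.h.p.

E[X] ≈ 0.000406; in regime p = Θ(1/n^{3/2}) E[X] tends to 0 (below the triangle threshold p ~ 1/n).


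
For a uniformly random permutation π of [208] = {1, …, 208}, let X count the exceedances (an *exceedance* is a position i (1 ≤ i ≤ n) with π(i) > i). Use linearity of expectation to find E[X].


Write X = Σ_{i=1}^{208} X_i, where X_i = 1_{π(i) > i}.
For each fixed i, π(i) is uniform over {1, …, 208} (marginal of a uniform permutation), so P[π(i) > i] = (n − i)/n. Summing: Σ_{i=1}^{208} (n − i)/n = (0 + 1 + … + 207)/208 = 208(208 − 1)/(2·208) = (208 − 1)/2.
Hence E[X] = Σ_{i=1}^{208} (208 − i)/208 = 207/2 ≈ 103.500.

E[X] = 207/2 = 103.500.


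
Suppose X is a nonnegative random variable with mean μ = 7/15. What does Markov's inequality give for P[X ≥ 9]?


μ = E[X] = 7/15, a = 9.
Markov: P[X ≥ 9] ≤ μ/a = (7/15)/9 = 7/135.
Numerically: ≈ 0.0519.
(Since a = 9 > μ = 0.4667, the bound 7/135 is < 1 and informative.)

P[X ≥ 9] ≤ 7/135 ≈ 0.0519.


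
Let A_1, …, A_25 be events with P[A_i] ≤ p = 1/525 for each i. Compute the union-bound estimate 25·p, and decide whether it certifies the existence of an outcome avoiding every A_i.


Union bound: P[∪_{i=1}^{25} A_i] ≤ Σ_i P[A_i] ≤ 25·p = 25·(1/525) = 1/21.
Numerically: 1/21 ≈ 0.047619.
Is 1/21 < 1? YES.
Since P[∪ A_i] ≤ 1/21 < 1, the complement has P[∩ A_i^c] ≥ 1 − 1/21 = 20/21 > 0, so some outcome avoids every A_i.

25·p = 1/21 ≈ 0.047619; existence CERTIFIED by the union bound.


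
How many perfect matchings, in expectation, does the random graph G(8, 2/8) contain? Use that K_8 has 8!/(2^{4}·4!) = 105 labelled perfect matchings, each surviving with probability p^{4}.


K_8 has 8!/(2^{4}·4!) = 105 labelled perfect matchings.
For each such perfect matching H, let X_H = 1 if all 4 edges of H are present in G. Then P[X_H = 1] = p^{4} = (1/4)^{4} = 1/256.
By linearity: E[X] = Σ_H E[X_H] = 105 · p^{4} = 105 · 1/256 = 105/256.
Numerically: E[X] ≈ 0.410156.

E[X] = 105 · (1/4)^{4} = 105/256 ≈ 0.410156.


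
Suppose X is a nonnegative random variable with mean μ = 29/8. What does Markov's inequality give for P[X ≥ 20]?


μ = E[X] = 29/8, a = 20.
Markov: P[X ≥ 20] ≤ μ/a = (29/8)/20 = 29/160.
Numerically: ≈ 0.18125.
(Since a = 20 > μ = 3.62500, the bound 29/160 is < 1 and informative.)

P[X ≥ 20] ≤ 29/160 ≈ 0.18125.


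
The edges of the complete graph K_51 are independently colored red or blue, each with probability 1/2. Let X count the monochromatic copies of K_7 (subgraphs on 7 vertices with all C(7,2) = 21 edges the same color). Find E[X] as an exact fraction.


Let X = Σ_S X_S over the C(51, 7) = 115775100 subsets S of size 7, where X_S = 1 if the K_7 on S is monochromatic.
For a fixed S, the K_7 on S has C(7, 2) = 21 edges. P[all 21 edges red] = (1/2)^21, and likewise for blue, so P[monochromatic] = 2·(1/2)^21 = 2^{1 − 21} = 1/1048576.
Summing: E[X] = C(51, 7) · 2^{1 − 21} = 115775100 · 1/1048576 = 28943775/262144.
Numerically: E[X] ≈ 110.4117.

E[X] = C(51,7)·2^(1−C(7,2)) = 28943775/262144 ≈ 110.4117.


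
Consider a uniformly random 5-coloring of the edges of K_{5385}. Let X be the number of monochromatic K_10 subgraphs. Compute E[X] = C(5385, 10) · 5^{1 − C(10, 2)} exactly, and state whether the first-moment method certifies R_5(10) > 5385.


E[X] = C(5385, 10) · 5^{1 − 45} = 5603542957245638044321604098176 · 5^{−44} = 5603542957245638044321604098176/5684341886080801486968994140625.
As a reduced fraction: E[X] = 5603542957245638044321604098176/5684341886080801486968994140625 ≈ 0.9858.
Is E[X] < 1? YES.
Since E[X] < 1, there exists a 5-coloring of K_{5385} with no monochromatic K_10; hence R_5(10) > 5385.

E[X] = 5603542957245638044321604098176/5684341886080801486968994140625 ≈ 0.9858; E[X] < 1, so R_5(10) > 5385.


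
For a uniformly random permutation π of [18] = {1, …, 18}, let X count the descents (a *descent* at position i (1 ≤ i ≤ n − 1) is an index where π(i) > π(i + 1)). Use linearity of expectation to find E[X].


Write X = Σ X_I over i = 1, …, 17, with X_I the indicator of one descent.
There are 17 indicators.
For each fixed i, the pair (π(i), π(i+1)) is a uniformly random ordered pair of distinct values from {1, …, 18}; by symmetry P[π(i) > π(i+1)] = 1/2.
By linearity: E[X] = 17 · (1/2) = (18 − 1) · (1/2) = 17/2 ≈ 8.500000.

E[X] = 17/2 = 8.500000.


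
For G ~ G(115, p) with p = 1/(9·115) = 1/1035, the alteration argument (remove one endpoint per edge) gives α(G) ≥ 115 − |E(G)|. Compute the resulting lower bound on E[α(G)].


E[|E(G)|] = C(115, 2)·p = 6555 · (1/1035) = 19/3.
E[α(G)] ≥ n − E[|E(G)|] = 115 − 19/3 = 326/3.
Numerically: ≈ 108.666667.
(This is only a lower bound; the true E[α(G)] may be larger.)

E[α(G)] ≥ 326/3 ≈ 108.666667.


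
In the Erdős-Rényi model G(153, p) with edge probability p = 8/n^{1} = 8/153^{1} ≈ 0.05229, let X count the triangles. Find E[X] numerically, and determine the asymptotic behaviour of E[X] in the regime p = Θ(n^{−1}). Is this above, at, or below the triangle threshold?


Number of potential triangles: C(153, 3) = 585276.
Each occurs with probability p³ ≈ (0.05229)³ ≈ 1.429538e-04.
By linearity: E[X] = C(153, 3)·p³ ≈ 585276 · 1.429538e-04 ≈ 83.6674.
Here α = 1, so p = 8/n is exactly at the triangle threshold p ~ 1/n. Asymptotically E[X] → c³/6 = 8³/6 = 256/3 ≈ 85.3333, a bounded constant. In this regime the triangle count is asymptotically Poisson(c³/6).

E[X] ≈ 83.6674; in regime p = Θ(1/n^{1}) E[X] stays bounded (at the triangle threshold p ~ 1/n).


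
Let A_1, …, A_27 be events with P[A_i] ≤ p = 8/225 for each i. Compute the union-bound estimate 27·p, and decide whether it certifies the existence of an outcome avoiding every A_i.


Union bound: P[∪_{i=1}^{27} A_i] ≤ Σ_i P[A_i] ≤ 27·p = 27·(8/225) = 24/25.
Numerically: 24/25 ≈ 0.9600.
Is 24/25 < 1? YES.
Since P[∪ A_i] ≤ 24/25 < 1, the complement has P[∩ A_i^c] ≥ 1 − 24/25 = 1/25 > 0, so some outcome avoids every A_i.

27·p = 24/25 ≈ 0.9600; existence CERTIFIED by the union bound.


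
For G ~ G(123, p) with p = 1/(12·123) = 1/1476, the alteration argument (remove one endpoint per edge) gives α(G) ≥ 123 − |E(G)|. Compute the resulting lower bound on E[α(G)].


E[|E(G)|] = C(123, 2)·p = 7503 · (1/1476) = 61/12.
E[α(G)] ≥ n − E[|E(G)|] = 123 − 61/12 = 1415/12.
Numerically: ≈ 117.91667.
(This is only a lower bound; the true E[α(G)] may be larger.)

E[α(G)] ≥ 1415/12 ≈ 117.91667.


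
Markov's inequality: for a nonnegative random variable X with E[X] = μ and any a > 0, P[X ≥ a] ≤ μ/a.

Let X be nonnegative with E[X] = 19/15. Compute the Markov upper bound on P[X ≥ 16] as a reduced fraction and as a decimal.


μ = E[X] = 19/15, a = 16.
Markov: P[X ≥ 16] ≤ μ/a = (19/15)/16 = 19/240.
Numerically: ≈ 0.0792.
(Since a = 16 > μ = 1.2667, the bound 19/240 is < 1 and informative.)

P[X ≥ 16] ≤ 19/240 ≈ 0.0792.


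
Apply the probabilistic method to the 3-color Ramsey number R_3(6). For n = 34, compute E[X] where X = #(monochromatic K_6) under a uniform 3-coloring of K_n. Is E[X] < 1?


E[X] = C(34, 6) · 3^{1 − 15} = 1344904 · 3^{−14} = 1344904/4782969.
As a reduced fraction: E[X] = 1344904/4782969 ≈ 0.2811860.
Is E[X] < 1? YES.
Since E[X] < 1, there exists a 3-coloring of K_{34} with no monochromatic K_6; hence R_3(6) > 34.

E[X] = 1344904/4782969 ≈ 0.2811860; E[X] < 1, so R_3(6) > 34.


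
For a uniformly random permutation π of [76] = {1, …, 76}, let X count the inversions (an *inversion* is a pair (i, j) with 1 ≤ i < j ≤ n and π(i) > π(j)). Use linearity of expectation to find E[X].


Write X = Σ X_I over the C(76, 2) = 2850 pairs i < j, with X_I the indicator of one inversion.
There are 2850 indicators.
For each fixed pair i < j, the values π(i) and π(j) are two distinct elements of {1, …, 76} in uniformly random order; by symmetry P[π(i) > π(j)] = 1/2.
By linearity: E[X] = 2850 · (1/2) = C(76, 2) · (1/2) = 2850/2 = 1425 ≈ 1425.00000.

E[X] = 1425 = 1425.00000.


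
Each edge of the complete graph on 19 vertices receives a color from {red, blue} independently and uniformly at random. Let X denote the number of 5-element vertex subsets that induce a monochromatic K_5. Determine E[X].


Let X = Σ_S X_S over the C(19, 5) = 11628 subsets S of size 5, where X_S = 1 if the K_5 on S is monochromatic.
For a fixed S, the K_5 on S has C(5, 2) = 10 edges. P[all 10 edges red] = (1/2)^10, and likewise for blue, so P[monochromatic] = 2·(1/2)^10 = 2^{1 − 10} = 1/512.
By linearity: E[X] = C(19, 5) · 2^{1 − 10} = 11628 · 1/512 = 2907/128.
Numerically: E[X] ≈ 22.7109.

E[X] = C(19,5)·2^(1−C(5,2)) = 2907/128 ≈ 22.7109.
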